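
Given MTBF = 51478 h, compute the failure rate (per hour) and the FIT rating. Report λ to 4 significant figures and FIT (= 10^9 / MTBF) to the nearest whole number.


Formula: λ = 1 / MTBF; FIT = λ × 1e9 = 1e9 / MTBF
λ = 1 / 51478 ≈ 1.943e-05 failures/hour
FIT = 1e9 / 51478 ≈ 19426 failures per 1e9 hours (nearest whole number)

λ = 1.943e-05 /h, FIT = 19426


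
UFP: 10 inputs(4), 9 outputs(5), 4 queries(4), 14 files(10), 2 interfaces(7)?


UFP = EI*4 + EO*5 + EQ*4 + ILF*10 + EIF*7
UFP = 10*4 + 9*5 + 4*4 + 14*10 + 2*7
UFP = 40 + 45 + 16 + 140 + 14
UFP = 255

255


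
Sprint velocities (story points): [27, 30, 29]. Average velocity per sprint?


Formula: Avg velocity = Total points / Number of sprints
Points: [27, 30, 29]
Sum = 27 + 30 + 29 = 86
Avg velocity = 86 / 3 = 28.67 points/sprint

28.67 points/sprint


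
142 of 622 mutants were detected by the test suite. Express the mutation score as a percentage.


Mutation score = killed / total * 100
Mutation score = 142 / 622 * 100
Mutation score = 22.83%

22.83%


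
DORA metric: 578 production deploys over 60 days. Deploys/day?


Formula: deployments per day = releases / days
= 578 / 60
= 9.633 deploys/day
(equivalently, 67.43 deploys/week)

9.633 deploys/day


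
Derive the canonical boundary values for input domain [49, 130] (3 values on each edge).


Range: [49, 130]
Boundaries: just below min, min, min+1, max-1, max, just above max
Values: [48, 49, 50, 129, 130, 131]

[48, 49, 50, 129, 130, 131]


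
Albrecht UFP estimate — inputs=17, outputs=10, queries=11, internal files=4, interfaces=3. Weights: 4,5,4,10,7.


UFP = EI*4 + EO*5 + EQ*4 + ILF*10 + EIF*7
UFP = 17*4 + 10*5 + 11*4 + 4*10 + 3*7
UFP = 68 + 50 + 44 + 40 + 21
UFP = 223

223


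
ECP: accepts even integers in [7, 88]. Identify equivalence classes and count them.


Constraint: even integers in [7, 88]
Class 1: x < 7 — out-of-range invalid
Class 2: x in [7,88] but odd — wrong type invalid
Class 3: x in [7,88] and even — valid
Class 4: x > 88 — out-of-range invalid
Total equivalence classes: 4

4 equivalence classes


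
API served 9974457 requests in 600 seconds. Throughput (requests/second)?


Formula: throughput = requests / seconds
throughput = 9974457 / 600
throughput = 16624.1 requests/second

16624.1 requests/second


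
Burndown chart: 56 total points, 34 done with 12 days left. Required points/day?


Formula: Required rate = Remaining points / Days left
Remaining = 56 - 34 = 22 points
Required rate = 22 / 12 = 1.83 points/day

1.83 points/day


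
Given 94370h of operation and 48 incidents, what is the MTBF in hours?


Formula: MTBF = Total operating time / Number of failures
MTBF = 94370 / 48
MTBF = 1966.04 hours

1966.04 hours


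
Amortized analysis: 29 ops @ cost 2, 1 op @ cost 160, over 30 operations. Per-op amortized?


Formula: Amortized cost = Total cost / Operations
Total cost = (29 * 2) + (1 * 160)
Total cost = 58 + 160 = 218
Amortized = 218 / 30 = 7.2667

7.2667


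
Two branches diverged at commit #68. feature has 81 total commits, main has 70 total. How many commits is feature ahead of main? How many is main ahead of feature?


Common ancestor: commit #68
feature commits after divergence: 81 - 68 = 13
main commits after divergence: 70 - 68 = 2
feature is 13 commits ahead of main
main is 2 commits ahead of feature

feature ahead: 13, main ahead: 2


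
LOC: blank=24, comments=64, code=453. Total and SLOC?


Total LOC = blank + comment + code
Total LOC = 24 + 64 + 453 = 541
SLOC (source only) = code = 453

Total LOC: 541, SLOC: 453


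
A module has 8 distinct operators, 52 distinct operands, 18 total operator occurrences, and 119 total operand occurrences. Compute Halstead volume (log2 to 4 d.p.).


Formula: V = N * log2(η), where N = N1 + N2 and η = η1 + η2
η = 8 + 52 = 60
N = 18 + 119 = 137
log2(60) ≈ 5.9069
V = 137 * 5.9069 = 809.25

809.25


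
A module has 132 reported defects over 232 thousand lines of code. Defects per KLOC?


Defect density = defects / KLOC
Defect density = 132 / 232
Defect density = 0.569 defects/KLOC

0.569 defects/KLOC


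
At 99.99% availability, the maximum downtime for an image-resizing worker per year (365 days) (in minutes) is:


Formula: allowed downtime = period * (100 - SLA) / 100
Period (year (365 days)) = 525600 minutes
Unavailability fraction = (100 - 99.99) / 100
Allowed downtime = 525600 * (100 - 99.99) / 100
Allowed downtime = 52.56 minutes

52.56 minutes


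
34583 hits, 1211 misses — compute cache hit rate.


Formula: hit rate = hits / (hits + misses) * 100
hit rate = 34583 / (34583 + 1211) * 100
hit rate = 34583 / 35794 * 100
hit rate = 96.62%

96.62%


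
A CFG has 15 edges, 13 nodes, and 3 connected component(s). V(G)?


Formula: V(G) = E - N + 2P
V(G) = 15 - 13 + 2*3
V(G) = 2 + 6
V(G) = 8

8


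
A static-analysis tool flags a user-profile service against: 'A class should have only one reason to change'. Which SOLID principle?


This describes the Single Responsibility Principle (SRP)

Single Responsibility Principle (SRP)


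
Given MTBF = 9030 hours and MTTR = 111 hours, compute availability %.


Availability = MTBF / (MTBF + MTTR)
Availability = 9030 / (9030 + 111)
Availability = 9030 / 9141
Availability = 98.7857%

98.7857%


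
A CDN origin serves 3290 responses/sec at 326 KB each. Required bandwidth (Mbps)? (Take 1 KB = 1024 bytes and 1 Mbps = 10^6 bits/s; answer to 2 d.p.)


Formula: Mbps = payload_bytes * RPS * 8 / 1e6
Payload per request = 326 KB = 326 * 1024 = 333824 bytes
Total bytes/sec = 333824 * 3290 = 1098280960
Total bits/sec = 1098280960 * 8 = 8786247680
Mbps = 8786247680 / 1e6 = 8786.25

8786.25 Mbps


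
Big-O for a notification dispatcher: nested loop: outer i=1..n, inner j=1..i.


Reasoning: triangle: n(n+1)/2 ~ n^2/2
Complexity: O(n^2)

O(n^2)


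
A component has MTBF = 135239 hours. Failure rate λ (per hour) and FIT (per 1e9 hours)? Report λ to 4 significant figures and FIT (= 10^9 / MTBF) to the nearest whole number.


Formula: λ = 1 / MTBF; FIT = λ × 1e9 = 1e9 / MTBF
λ = 1 / 135239 ≈ 7.394e-06 failures/hour
FIT = 1e9 / 135239 ≈ 7394 failures per 1e9 hours (nearest whole number)

λ = 7.394e-06 /h, FIT = 7394


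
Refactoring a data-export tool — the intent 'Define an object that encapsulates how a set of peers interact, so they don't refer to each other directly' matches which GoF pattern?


This matches the Mediator pattern

Mediator


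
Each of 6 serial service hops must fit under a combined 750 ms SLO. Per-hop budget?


Formula: per_stage = total_budget / stages
per_stage = 750 / 6
per_stage = 125.0 ms

125.0 ms


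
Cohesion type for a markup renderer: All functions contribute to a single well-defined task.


Reasoning: Best: single purpose
Type: Functional cohesion

Functional cohesion


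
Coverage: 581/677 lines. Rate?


Coverage = covered / total * 100
Coverage = 581 / 677 * 100
Coverage = 85.82%

85.82%


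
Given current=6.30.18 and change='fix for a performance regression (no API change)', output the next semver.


Current: 6.30.18
Change category: 'fix for a performance regression (no API change)' → patch bump
SemVer rule: patch bump → increment PATCH (MAJOR and MINOR unchanged)
New: 6.30.19

6.30.19


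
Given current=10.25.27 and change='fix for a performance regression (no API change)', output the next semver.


Current: 10.25.27
Change category: 'fix for a performance regression (no API change)' → patch bump
SemVer rule: patch bump → increment PATCH (MAJOR and MINOR unchanged)
New: 10.25.28

10.25.28


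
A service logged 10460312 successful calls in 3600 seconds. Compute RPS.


Formula: throughput = requests / seconds
throughput = 10460312 / 3600
throughput = 2905.64 requests/second

2905.64 requests/second


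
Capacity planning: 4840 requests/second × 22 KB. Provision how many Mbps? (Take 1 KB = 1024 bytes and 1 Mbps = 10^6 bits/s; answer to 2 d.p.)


Formula: Mbps = payload_bytes * RPS * 8 / 1e6
Payload per request = 22 KB = 22 * 1024 = 22528 bytes
Total bytes/sec = 22528 * 4840 = 109035520
Total bits/sec = 109035520 * 8 = 872284160
Mbps = 872284160 / 1e6 = 872.28

872.28 Mbps


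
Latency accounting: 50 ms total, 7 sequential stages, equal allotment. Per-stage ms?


Formula: per_stage = total_budget / stages
per_stage = 50 / 7
per_stage = 7.14 ms

7.14 ms


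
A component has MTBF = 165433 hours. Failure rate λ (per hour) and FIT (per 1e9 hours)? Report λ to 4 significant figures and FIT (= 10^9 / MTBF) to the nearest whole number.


Formula: λ = 1 / MTBF; FIT = λ × 1e9 = 1e9 / MTBF
λ = 1 / 165433 ≈ 6.045e-06 failures/hour
FIT = 1e9 / 165433 ≈ 6045 failures per 1e9 hours (nearest whole number)

λ = 6.045e-06 /h, FIT = 6045


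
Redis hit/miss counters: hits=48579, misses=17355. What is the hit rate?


Formula: hit rate = hits / (hits + misses) * 100
hit rate = 48579 / (48579 + 17355) * 100
hit rate = 48579 / 65934 * 100
hit rate = 73.68%

73.68%


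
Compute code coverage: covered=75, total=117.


Coverage = covered / total * 100
Coverage = 75 / 117 * 100
Coverage = 64.1%

64.1%


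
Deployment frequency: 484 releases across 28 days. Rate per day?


Formula: deployments per day = releases / days
= 484 / 28
= 17.286 deploys/day
(equivalently, 121.0 deploys/week)

17.286 deploys/day


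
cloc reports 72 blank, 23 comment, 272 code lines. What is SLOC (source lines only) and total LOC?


Total LOC = blank + comment + code
Total LOC = 72 + 23 + 272 = 367
SLOC (source only) = code = 272

Total LOC: 367, SLOC: 272


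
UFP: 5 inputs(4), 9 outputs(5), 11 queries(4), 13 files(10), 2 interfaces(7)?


UFP = EI*4 + EO*5 + EQ*4 + ILF*10 + EIF*7
UFP = 5*4 + 9*5 + 11*4 + 13*10 + 2*7
UFP = 20 + 45 + 44 + 130 + 14
UFP = 253

253


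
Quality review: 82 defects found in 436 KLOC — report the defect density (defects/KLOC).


Defect density = defects / KLOC
Defect density = 82 / 436
Defect density = 0.188 defects/KLOC

0.188 defects/KLOC


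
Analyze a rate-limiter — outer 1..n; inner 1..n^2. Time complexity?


Reasoning: n times n^2
Complexity: O(n^3)

O(n^3)


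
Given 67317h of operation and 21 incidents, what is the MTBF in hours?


Formula: MTBF = Total operating time / Number of failures
MTBF = 67317 / 21
MTBF = 3205.57 hours

3205.57 hours


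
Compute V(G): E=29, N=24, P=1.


Formula: V(G) = E - N + 2P
V(G) = 29 - 24 + 2*1
V(G) = 5 + 2
V(G) = 7

7


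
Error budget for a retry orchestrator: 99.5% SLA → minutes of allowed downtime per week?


Formula: allowed downtime = period * (100 - SLA) / 100
Period (week) = 10080 minutes
Unavailability fraction = (100 - 99.5) / 100
Allowed downtime = 10080 * (100 - 99.5) / 100
Allowed downtime = 50.4 minutes

50.4 minutes


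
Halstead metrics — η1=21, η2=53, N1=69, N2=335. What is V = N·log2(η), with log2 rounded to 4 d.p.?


Formula: V = N * log2(η), where N = N1 + N2 and η = η1 + η2
η = 21 + 53 = 74
N = 69 + 335 = 404
log2(74) ≈ 6.2095
V = 404 * 6.2095 = 2508.64

2508.64


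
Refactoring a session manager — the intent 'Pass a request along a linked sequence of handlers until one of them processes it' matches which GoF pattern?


This matches the Chain of Responsibility pattern

Chain of Responsibility


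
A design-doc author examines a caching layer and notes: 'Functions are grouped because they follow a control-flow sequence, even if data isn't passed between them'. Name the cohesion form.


Reasoning: Grouped by order of execution within a routine, not by data flow
Type: Procedural cohesion

Procedural cohesion


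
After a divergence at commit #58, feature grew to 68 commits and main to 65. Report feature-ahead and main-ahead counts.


Common ancestor: commit #58
feature commits after divergence: 68 - 58 = 10
main commits after divergence: 65 - 58 = 7
feature is 10 commits ahead of main
main is 7 commits ahead of feature

feature ahead: 10, main ahead: 7


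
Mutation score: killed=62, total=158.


Mutation score = killed / total * 100
Mutation score = 62 / 158 * 100
Mutation score = 39.24%

39.24%


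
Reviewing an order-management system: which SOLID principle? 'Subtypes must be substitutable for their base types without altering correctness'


This describes the Liskov Substitution Principle (LSP)

Liskov Substitution Principle (LSP)


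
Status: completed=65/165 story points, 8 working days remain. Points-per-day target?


Formula: Required rate = Remaining points / Days left
Remaining = 165 - 65 = 100 points
Required rate = 100 / 8 = 12.5 points/day

12.5 points/day


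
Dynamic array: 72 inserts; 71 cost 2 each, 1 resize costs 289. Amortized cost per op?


Formula: Amortized cost = Total cost / Operations
Total cost = (71 * 2) + (1 * 289)
Total cost = 142 + 289 = 431
Amortized = 431 / 72 = 5.9861

5.9861


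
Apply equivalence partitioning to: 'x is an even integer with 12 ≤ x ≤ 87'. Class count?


Constraint: even integers in [12, 87]
Class 1: x < 12 — out-of-range invalid
Class 2: x in [12,87] but odd — wrong type invalid
Class 3: x in [12,87] and even — valid
Class 4: x > 87 — out-of-range invalid
Total equivalence classes: 4

4 equivalence classes


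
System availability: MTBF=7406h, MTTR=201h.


Availability = MTBF / (MTBF + MTTR)
Availability = 7406 / (7406 + 201)
Availability = 7406 / 7607
Availability = 97.3577%

97.3577%


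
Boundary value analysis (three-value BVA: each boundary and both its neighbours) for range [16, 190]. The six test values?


Range: [16, 190]
Boundaries: just below min, min, min+1, max-1, max, just above max
Values: [15, 16, 17, 189, 190, 191]

[15, 16, 17, 189, 190, 191]


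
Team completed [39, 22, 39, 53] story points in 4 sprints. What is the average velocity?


Formula: Avg velocity = Total points / Number of sprints
Points: [39, 22, 39, 53]
Sum = 39 + 22 + 39 + 53 = 153
Avg velocity = 153 / 4 = 38.25 points/sprint

38.25 points/sprint


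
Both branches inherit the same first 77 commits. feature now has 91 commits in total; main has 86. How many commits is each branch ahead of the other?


Common ancestor: commit #77
feature commits after divergence: 91 - 77 = 14
main commits after divergence: 86 - 77 = 9
feature is 14 commits ahead of main
main is 9 commits ahead of feature

feature ahead: 14, main ahead: 9


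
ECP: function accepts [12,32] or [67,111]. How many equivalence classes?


Valid ranges: [12,32] and [67,111]
Class 1: x < 12 — invalid
Class 2: 12 ≤ x ≤ 32 — valid
Class 3: 32 < x < 67 — invalid (gap between ranges)
Class 4: 67 ≤ x ≤ 111 — valid
Class 5: x > 111 — invalid
Total equivalence classes: 5

5 equivalence classes


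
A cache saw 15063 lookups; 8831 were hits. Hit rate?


Formula: hit rate = hits / (hits + misses) * 100
hit rate = 8831 / (8831 + 6232) * 100
hit rate = 8831 / 15063 * 100
hit rate = 58.63%

58.63%


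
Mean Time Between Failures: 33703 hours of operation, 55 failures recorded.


Formula: MTBF = Total operating time / Number of failures
MTBF = 33703 / 55
MTBF = 612.78 hours

612.78 hours


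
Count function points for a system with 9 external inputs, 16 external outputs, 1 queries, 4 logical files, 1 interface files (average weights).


UFP = EI*4 + EO*5 + EQ*4 + ILF*10 + EIF*7
UFP = 9*4 + 16*5 + 1*4 + 4*10 + 1*7
UFP = 36 + 80 + 4 + 40 + 7
UFP = 167

167


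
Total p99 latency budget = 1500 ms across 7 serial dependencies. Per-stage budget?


Formula: per_stage = total_budget / stages
per_stage = 1500 / 7
per_stage = 214.29 ms

214.29 ms


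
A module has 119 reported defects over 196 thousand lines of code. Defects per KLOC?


Defect density = defects / KLOC
Defect density = 119 / 196
Defect density = 0.607 defects/KLOC

0.607 defects/KLOC


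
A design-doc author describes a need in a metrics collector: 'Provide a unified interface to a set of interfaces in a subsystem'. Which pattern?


This matches the Facade pattern

Facade


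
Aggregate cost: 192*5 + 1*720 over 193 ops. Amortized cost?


Formula: Amortized cost = Total cost / Operations
Total cost = (192 * 5) + (1 * 720)
Total cost = 960 + 720 = 1680
Amortized = 1680 / 193 = 8.7047

8.7047


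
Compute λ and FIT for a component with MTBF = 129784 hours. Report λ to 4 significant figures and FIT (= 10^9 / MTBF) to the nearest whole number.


Formula: λ = 1 / MTBF; FIT = λ × 1e9 = 1e9 / MTBF
λ = 1 / 129784 ≈ 7.705e-06 failures/hour
FIT = 1e9 / 129784 ≈ 7705 failures per 1e9 hours (nearest whole number)

λ = 7.705e-06 /h, FIT = 7705


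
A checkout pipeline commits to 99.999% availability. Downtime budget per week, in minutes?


Formula: allowed downtime = period * (100 - SLA) / 100
Period (week) = 10080 minutes
Unavailability fraction = (100 - 99.999) / 100
Allowed downtime = 10080 * (100 - 99.999) / 100
Allowed downtime = 0.1008 minutes

0.1008 minutes


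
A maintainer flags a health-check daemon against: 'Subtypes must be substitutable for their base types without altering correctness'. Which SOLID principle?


This describes the Liskov Substitution Principle (LSP)

Liskov Substitution Principle (LSP)


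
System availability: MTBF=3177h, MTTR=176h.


Availability = MTBF / (MTBF + MTTR)
Availability = 3177 / (3177 + 176)
Availability = 3177 / 3353
Availability = 94.751%

94.751%


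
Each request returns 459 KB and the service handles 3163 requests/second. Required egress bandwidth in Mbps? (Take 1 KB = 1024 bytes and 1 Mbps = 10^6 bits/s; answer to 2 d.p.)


Formula: Mbps = payload_bytes * RPS * 8 / 1e6
Payload per request = 459 KB = 459 * 1024 = 470016 bytes
Total bytes/sec = 470016 * 3163 = 1486660608
Total bits/sec = 1486660608 * 8 = 11893284864
Mbps = 11893284864 / 1e6 = 11893.28

11893.28 Mbps


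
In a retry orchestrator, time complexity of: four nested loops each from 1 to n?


Reasoning: four levels of nesting
Complexity: O(n^4)

O(n^4)


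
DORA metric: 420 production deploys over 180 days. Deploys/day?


Formula: deployments per day = releases / days
= 420 / 180
= 2.333 deploys/day
(equivalently, 16.33 deploys/week)

2.333 deploys/day


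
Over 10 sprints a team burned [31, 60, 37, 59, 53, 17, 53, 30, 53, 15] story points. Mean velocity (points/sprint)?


Formula: Avg velocity = Total points / Number of sprints
Points: [31, 60, 37, 59, 53, 17, 53, 30, 53, 15]
Sum = 31 + 60 + 37 + 59 + 53 + 17 + 53 + 30 + 53 + 15 = 408
Avg velocity = 408 / 10 = 40.8 points/sprint

40.8 points/sprint


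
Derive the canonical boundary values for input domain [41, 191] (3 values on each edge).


Range: [41, 191]
Boundaries: just below min, min, min+1, max-1, max, just above max
Values: [40, 41, 42, 190, 191, 192]

[40, 41, 42, 190, 191, 192]


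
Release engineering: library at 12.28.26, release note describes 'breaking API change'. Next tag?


Current: 12.28.26
Change category: 'breaking API change' → major bump
SemVer rule: major bump → increment MAJOR, reset MINOR and PATCH to 0
New: 13.0.0

13.0.0


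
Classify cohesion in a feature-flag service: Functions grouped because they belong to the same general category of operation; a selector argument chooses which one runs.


Reasoning: Grouped by category of activity, not by data or sequence
Type: Logical cohesion

Logical cohesion


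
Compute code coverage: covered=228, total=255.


Coverage = covered / total * 100
Coverage = 228 / 255 * 100
Coverage = 89.41%

89.41%


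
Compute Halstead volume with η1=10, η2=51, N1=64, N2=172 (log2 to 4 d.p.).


Formula: V = N * log2(η), where N = N1 + N2 and η = η1 + η2
η = 10 + 51 = 61
N = 64 + 172 = 236
log2(61) ≈ 5.9307
V = 236 * 5.9307 = 1399.65

1399.65


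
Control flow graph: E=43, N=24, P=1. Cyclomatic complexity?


Formula: V(G) = E - N + 2P
V(G) = 43 - 24 + 2*1
V(G) = 19 + 2
V(G) = 21

21


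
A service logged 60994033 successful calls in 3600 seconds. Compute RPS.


Formula: throughput = requests / seconds
throughput = 60994033 / 3600
throughput = 16942.79 requests/second

16942.79 requests/second


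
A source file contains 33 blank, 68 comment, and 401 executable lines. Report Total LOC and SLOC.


Total LOC = blank + comment + code
Total LOC = 33 + 68 + 401 = 502
SLOC (source only) = code = 401

Total LOC: 502, SLOC: 401


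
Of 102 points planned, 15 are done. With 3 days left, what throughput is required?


Formula: Required rate = Remaining points / Days left
Remaining = 102 - 15 = 87 points
Required rate = 87 / 3 = 29.0 points/day

29.0 points/day


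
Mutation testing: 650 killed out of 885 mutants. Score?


Mutation score = killed / total * 100
Mutation score = 650 / 885 * 100
Mutation score = 73.45%

73.45%


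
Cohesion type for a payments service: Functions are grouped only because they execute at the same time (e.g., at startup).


Reasoning: Related by timing only
Type: Temporal cohesion

Temporal cohesion


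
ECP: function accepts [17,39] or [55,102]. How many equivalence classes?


Valid ranges: [17,39] and [55,102]
Class 1: x < 17 — invalid
Class 2: 17 ≤ x ≤ 39 — valid
Class 3: 39 < x < 55 — invalid (gap between ranges)
Class 4: 55 ≤ x ≤ 102 — valid
Class 5: x > 102 — invalid
Total equivalence classes: 5

5 equivalence classes


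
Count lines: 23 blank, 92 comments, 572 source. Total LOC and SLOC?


Total LOC = blank + comment + code
Total LOC = 23 + 92 + 572 = 687
SLOC (source only) = code = 572

Total LOC: 687, SLOC: 572


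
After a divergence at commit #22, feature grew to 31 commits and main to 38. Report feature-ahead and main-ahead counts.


Common ancestor: commit #22
feature commits after divergence: 31 - 22 = 9
main commits after divergence: 38 - 22 = 16
feature is 9 commits ahead of main
main is 16 commits ahead of feature

feature ahead: 9, main ahead: 16


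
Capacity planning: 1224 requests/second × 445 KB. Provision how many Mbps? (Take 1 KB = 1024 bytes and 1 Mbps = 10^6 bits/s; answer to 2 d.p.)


Formula: Mbps = payload_bytes * RPS * 8 / 1e6
Payload per request = 445 KB = 445 * 1024 = 455680 bytes
Total bytes/sec = 455680 * 1224 = 557752320
Total bits/sec = 557752320 * 8 = 4462018560
Mbps = 4462018560 / 1e6 = 4462.02

4462.02 Mbps


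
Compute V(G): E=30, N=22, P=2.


Formula: V(G) = E - N + 2P
V(G) = 30 - 22 + 2*2
V(G) = 8 + 4
V(G) = 12

12


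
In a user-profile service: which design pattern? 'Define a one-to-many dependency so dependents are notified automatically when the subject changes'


This matches the Observer pattern

Observer


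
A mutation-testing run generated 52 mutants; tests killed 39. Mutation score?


Mutation score = killed / total * 100
Mutation score = 39 / 52 * 100
Mutation score = 75.0%

75.0%


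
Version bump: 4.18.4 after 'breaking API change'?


Current: 4.18.4
Change category: 'breaking API change' → major bump
SemVer rule: major bump → increment MAJOR, reset MINOR and PATCH to 0
New: 5.0.0

5.0.0


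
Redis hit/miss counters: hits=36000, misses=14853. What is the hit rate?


Formula: hit rate = hits / (hits + misses) * 100
hit rate = 36000 / (36000 + 14853) * 100
hit rate = 36000 / 50853 * 100
hit rate = 70.79%

70.79%


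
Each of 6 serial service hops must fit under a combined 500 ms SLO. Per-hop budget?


Formula: per_stage = total_budget / stages
per_stage = 500 / 6
per_stage = 83.33 ms

83.33 ms


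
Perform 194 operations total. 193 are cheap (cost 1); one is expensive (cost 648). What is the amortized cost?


Formula: Amortized cost = Total cost / Operations
Total cost = (193 * 1) + (1 * 648)
Total cost = 193 + 648 = 841
Amortized = 841 / 194 = 4.3351

4.3351


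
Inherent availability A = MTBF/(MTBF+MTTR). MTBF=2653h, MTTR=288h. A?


Availability = MTBF / (MTBF + MTTR)
Availability = 2653 / (2653 + 288)
Availability = 2653 / 2941
Availability = 90.2074%

90.2074%


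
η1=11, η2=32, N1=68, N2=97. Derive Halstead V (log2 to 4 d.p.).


Formula: V = N * log2(η), where N = N1 + N2 and η = η1 + η2
η = 11 + 32 = 43
N = 68 + 97 = 165
log2(43) ≈ 5.4263
V = 165 * 5.4263 = 895.34

895.34


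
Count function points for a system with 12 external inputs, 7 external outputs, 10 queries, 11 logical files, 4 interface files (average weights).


UFP = EI*4 + EO*5 + EQ*4 + ILF*10 + EIF*7
UFP = 12*4 + 7*5 + 10*4 + 11*10 + 4*7
UFP = 48 + 35 + 40 + 110 + 28
UFP = 261

261


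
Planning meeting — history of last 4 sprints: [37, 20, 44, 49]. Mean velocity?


Formula: Avg velocity = Total points / Number of sprints
Points: [37, 20, 44, 49]
Sum = 37 + 20 + 44 + 49 = 150
Avg velocity = 150 / 4 = 37.5 points/sprint

37.5 points/sprint


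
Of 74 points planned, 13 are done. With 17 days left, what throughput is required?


Formula: Required rate = Remaining points / Days left
Remaining = 74 - 13 = 61 points
Required rate = 61 / 17 = 3.59 points/day

3.59 points/day


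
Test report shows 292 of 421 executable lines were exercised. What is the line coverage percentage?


Coverage = covered / total * 100
Coverage = 292 / 421 * 100
Coverage = 69.36%

69.36%


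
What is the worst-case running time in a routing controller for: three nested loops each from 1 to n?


Reasoning: three levels of nesting over n
Complexity: O(n^3)

O(n^3)


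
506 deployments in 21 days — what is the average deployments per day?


Formula: deployments per day = releases / days
= 506 / 21
= 24.095 deploys/day
(equivalently, 168.67 deploys/week)

24.095 deploys/day


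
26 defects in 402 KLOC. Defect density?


Defect density = defects / KLOC
Defect density = 26 / 402
Defect density = 0.065 defects/KLOC

0.065 defects/KLOC


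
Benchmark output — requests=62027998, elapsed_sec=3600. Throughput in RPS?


Formula: throughput = requests / seconds
throughput = 62027998 / 3600
throughput = 17230.0 requests/second

17230.0 requests/second


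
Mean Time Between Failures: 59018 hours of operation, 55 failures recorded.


Formula: MTBF = Total operating time / Number of failures
MTBF = 59018 / 55
MTBF = 1073.05 hours

1073.05 hours


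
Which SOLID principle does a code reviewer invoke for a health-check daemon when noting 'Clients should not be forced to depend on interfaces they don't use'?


This describes the Interface Segregation Principle (ISP)

Interface Segregation Principle (ISP)


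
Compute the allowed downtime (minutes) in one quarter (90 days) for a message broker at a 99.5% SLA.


Formula: allowed downtime = period * (100 - SLA) / 100
Period (quarter (90 days)) = 129600 minutes
Unavailability fraction = (100 - 99.5) / 100
Allowed downtime = 129600 * (100 - 99.5) / 100
Allowed downtime = 648.0 minutes

648.0 minutes


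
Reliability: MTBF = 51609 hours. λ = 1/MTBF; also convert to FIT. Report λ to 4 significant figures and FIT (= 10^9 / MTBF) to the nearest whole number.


Formula: λ = 1 / MTBF; FIT = λ × 1e9 = 1e9 / MTBF
λ = 1 / 51609 ≈ 1.938e-05 failures/hour
FIT = 1e9 / 51609 ≈ 19376 failures per 1e9 hours (nearest whole number)

λ = 1.938e-05 /h, FIT = 19376


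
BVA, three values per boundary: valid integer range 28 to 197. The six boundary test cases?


Range: [28, 197]
Boundaries: just below min, min, min+1, max-1, max, just above max
Values: [27, 28, 29, 196, 197, 198]

[27, 28, 29, 196, 197, 198]


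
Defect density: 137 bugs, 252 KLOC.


Defect density = defects / KLOC
Defect density = 137 / 252
Defect density = 0.544 defects/KLOC

0.544 defects/KLOC


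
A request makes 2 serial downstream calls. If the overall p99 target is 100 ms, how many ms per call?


Formula: per_stage = total_budget / stages
per_stage = 100 / 2
per_stage = 50.0 ms

50.0 ms


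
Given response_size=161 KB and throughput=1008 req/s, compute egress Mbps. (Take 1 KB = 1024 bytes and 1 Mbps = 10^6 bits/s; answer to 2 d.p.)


Formula: Mbps = payload_bytes * RPS * 8 / 1e6
Payload per request = 161 KB = 161 * 1024 = 164864 bytes
Total bytes/sec = 164864 * 1008 = 166182912
Total bits/sec = 166182912 * 8 = 1329463296
Mbps = 1329463296 / 1e6 = 1329.46

1329.46 Mbps


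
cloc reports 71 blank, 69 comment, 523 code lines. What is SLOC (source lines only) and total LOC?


Total LOC = blank + comment + code
Total LOC = 71 + 69 + 523 = 663
SLOC (source only) = code = 523

Total LOC: 663, SLOC: 523


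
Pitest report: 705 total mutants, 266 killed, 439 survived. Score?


Mutation score = killed / total * 100
Mutation score = 266 / 705 * 100
Mutation score = 37.73%

37.73%


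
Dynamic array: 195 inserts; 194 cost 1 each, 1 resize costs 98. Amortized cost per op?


Formula: Amortized cost = Total cost / Operations
Total cost = (194 * 1) + (1 * 98)
Total cost = 194 + 98 = 292
Amortized = 292 / 195 = 1.4974

1.4974


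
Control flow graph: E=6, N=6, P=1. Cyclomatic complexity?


Formula: V(G) = E - N + 2P
V(G) = 6 - 6 + 2*1
V(G) = 0 + 2
V(G) = 2

2


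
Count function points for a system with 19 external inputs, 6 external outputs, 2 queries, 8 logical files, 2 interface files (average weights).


UFP = EI*4 + EO*5 + EQ*4 + ILF*10 + EIF*7
UFP = 19*4 + 6*5 + 2*4 + 8*10 + 2*7
UFP = 76 + 30 + 8 + 80 + 14
UFP = 208

208


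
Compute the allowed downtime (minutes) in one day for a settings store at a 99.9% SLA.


Formula: allowed downtime = period * (100 - SLA) / 100
Period (day) = 1440 minutes
Unavailability fraction = (100 - 99.9) / 100
Allowed downtime = 1440 * (100 - 99.9) / 100
Allowed downtime = 1.44 minutes

1.44 minutes


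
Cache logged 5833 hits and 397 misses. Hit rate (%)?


Formula: hit rate = hits / (hits + misses) * 100
hit rate = 5833 / (5833 + 397) * 100
hit rate = 5833 / 6230 * 100
hit rate = 93.63%

93.63%


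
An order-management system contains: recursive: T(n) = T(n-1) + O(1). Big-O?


Reasoning: linear recursion with constant work per frame
Complexity: O(n)

O(n)


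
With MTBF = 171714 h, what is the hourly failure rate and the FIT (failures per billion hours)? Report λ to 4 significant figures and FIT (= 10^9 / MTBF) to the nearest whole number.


Formula: λ = 1 / MTBF; FIT = λ × 1e9 = 1e9 / MTBF
λ = 1 / 171714 ≈ 5.824e-06 failures/hour
FIT = 1e9 / 171714 ≈ 5824 failures per 1e9 hours (nearest whole number)

λ = 5.824e-06 /h, FIT = 5824


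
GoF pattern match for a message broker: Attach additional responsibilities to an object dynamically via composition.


This matches the Decorator pattern

Decorator


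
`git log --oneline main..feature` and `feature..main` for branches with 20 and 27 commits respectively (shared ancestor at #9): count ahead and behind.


Common ancestor: commit #9
feature commits after divergence: 20 - 9 = 11
main commits after divergence: 27 - 9 = 18
feature is 11 commits ahead of main
main is 18 commits ahead of feature

feature ahead: 11, main ahead: 18


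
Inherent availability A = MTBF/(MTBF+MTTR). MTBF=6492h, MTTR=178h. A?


Availability = MTBF / (MTBF + MTTR)
Availability = 6492 / (6492 + 178)
Availability = 6492 / 6670
Availability = 97.3313%

97.3313%


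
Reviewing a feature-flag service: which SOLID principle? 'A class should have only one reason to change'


This describes the Single Responsibility Principle (SRP)

Single Responsibility Principle (SRP)


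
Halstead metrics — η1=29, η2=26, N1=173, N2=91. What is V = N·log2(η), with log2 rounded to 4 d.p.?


Formula: V = N * log2(η), where N = N1 + N2 and η = η1 + η2
η = 29 + 26 = 55
N = 173 + 91 = 264
log2(55) ≈ 5.7814
V = 264 * 5.7814 = 1526.29

1526.29


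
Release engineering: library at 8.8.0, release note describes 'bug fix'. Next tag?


Current: 8.8.0
Change category: 'bug fix' → patch bump
SemVer rule: patch bump → increment PATCH (MAJOR and MINOR unchanged)
New: 8.8.1

8.8.1


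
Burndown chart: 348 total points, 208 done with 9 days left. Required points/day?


Formula: Required rate = Remaining points / Days left
Remaining = 348 - 208 = 140 points
Required rate = 140 / 9 = 15.56 points/day

15.56 points/day


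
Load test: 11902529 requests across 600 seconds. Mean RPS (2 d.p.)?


Formula: throughput = requests / seconds
throughput = 11902529 / 600
throughput = 19837.55 requests/second

19837.55 requests/second


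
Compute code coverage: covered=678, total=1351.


Coverage = covered / total * 100
Coverage = 678 / 1351 * 100
Coverage = 50.19%

50.19%


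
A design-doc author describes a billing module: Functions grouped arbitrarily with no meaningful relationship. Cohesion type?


Reasoning: Worst: random grouping
Type: Coincidental cohesion

Coincidental cohesion


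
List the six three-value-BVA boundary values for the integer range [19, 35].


Range: [19, 35]
Boundaries: just below min, min, min+1, max-1, max, just above max
Values: [18, 19, 20, 34, 35, 36]

[18, 19, 20, 34, 35, 36]


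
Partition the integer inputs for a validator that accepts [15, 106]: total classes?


Valid range: [15, 106]
Class 1: x < 15 — invalid
Class 2: 15 ≤ x ≤ 106 — valid
Class 3: x > 106 — invalid
Total equivalence classes: 3

3 equivalence classes


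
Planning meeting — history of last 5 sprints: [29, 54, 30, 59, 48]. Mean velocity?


Formula: Avg velocity = Total points / Number of sprints
Points: [29, 54, 30, 59, 48]
Sum = 29 + 54 + 30 + 59 + 48 = 220
Avg velocity = 220 / 5 = 44.0 points/sprint

44.0 points/sprint


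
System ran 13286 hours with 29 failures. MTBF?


Formula: MTBF = Total operating time / Number of failures
MTBF = 13286 / 29
MTBF = 458.14 hours

458.14 hours


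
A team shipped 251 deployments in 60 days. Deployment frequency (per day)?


Formula: deployments per day = releases / days
= 251 / 60
= 4.183 deploys/day
(equivalently, 29.28 deploys/week)

4.183 deploys/day


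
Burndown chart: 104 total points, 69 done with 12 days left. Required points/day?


Formula: Required rate = Remaining points / Days left
Remaining = 104 - 69 = 35 points
Required rate = 35 / 12 = 2.92 points/day

2.92 points/day


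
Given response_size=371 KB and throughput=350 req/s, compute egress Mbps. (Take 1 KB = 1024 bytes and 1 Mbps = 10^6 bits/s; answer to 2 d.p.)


Formula: Mbps = payload_bytes * RPS * 8 / 1e6
Payload per request = 371 KB = 371 * 1024 = 379904 bytes
Total bytes/sec = 379904 * 350 = 132966400
Total bits/sec = 132966400 * 8 = 1063731200
Mbps = 1063731200 / 1e6 = 1063.73

1063.73 Mbps


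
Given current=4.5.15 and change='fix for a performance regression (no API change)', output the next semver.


Current: 4.5.15
Change category: 'fix for a performance regression (no API change)' → patch bump
SemVer rule: patch bump → increment PATCH (MAJOR and MINOR unchanged)
New: 4.5.16

4.5.16


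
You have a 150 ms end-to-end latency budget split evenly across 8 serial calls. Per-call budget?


Formula: per_stage = total_budget / stages
per_stage = 150 / 8
per_stage = 18.75 ms

18.75 ms


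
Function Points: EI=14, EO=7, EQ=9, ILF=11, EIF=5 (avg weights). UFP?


UFP = EI*4 + EO*5 + EQ*4 + ILF*10 + EIF*7
UFP = 14*4 + 7*5 + 9*4 + 11*10 + 5*7
UFP = 56 + 35 + 36 + 110 + 35
UFP = 272

272


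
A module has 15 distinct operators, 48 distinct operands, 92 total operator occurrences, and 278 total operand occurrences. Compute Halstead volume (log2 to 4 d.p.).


Formula: V = N * log2(η), where N = N1 + N2 and η = η1 + η2
η = 15 + 48 = 63
N = 92 + 278 = 370
log2(63) ≈ 5.9773
V = 370 * 5.9773 = 2211.60

2211.60


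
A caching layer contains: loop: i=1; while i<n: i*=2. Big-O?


Reasoning: i doubles each step so iterations are log2(n)
Complexity: O(log n)

O(log n)


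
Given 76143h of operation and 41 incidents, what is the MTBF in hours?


Formula: MTBF = Total operating time / Number of failures
MTBF = 76143 / 41
MTBF = 1857.15 hours

1857.15 hours


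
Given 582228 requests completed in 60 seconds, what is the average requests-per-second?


Formula: throughput = requests / seconds
throughput = 582228 / 60
throughput = 9703.8 requests/second

9703.8 requests/second


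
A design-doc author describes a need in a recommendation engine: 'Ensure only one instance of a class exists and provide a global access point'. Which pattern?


This matches the Singleton pattern

Singleton


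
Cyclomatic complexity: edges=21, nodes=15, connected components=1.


Formula: V(G) = E - N + 2P
V(G) = 21 - 15 + 2*1
V(G) = 6 + 2
V(G) = 8

8


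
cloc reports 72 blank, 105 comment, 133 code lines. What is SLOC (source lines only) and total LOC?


Total LOC = blank + comment + code
Total LOC = 72 + 105 + 133 = 310
SLOC (source only) = code = 133

Total LOC: 310, SLOC: 133


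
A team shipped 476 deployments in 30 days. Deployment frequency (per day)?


Formula: deployments per day = releases / days
= 476 / 30
= 15.867 deploys/day
(equivalently, 111.07 deploys/week)

15.867 deploys/day


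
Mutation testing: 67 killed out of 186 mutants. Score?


Mutation score = killed / total * 100
Mutation score = 67 / 186 * 100
Mutation score = 36.02%

36.02%


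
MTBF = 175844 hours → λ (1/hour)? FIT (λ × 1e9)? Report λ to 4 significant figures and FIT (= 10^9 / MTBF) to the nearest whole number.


Formula: λ = 1 / MTBF; FIT = λ × 1e9 = 1e9 / MTBF
λ = 1 / 175844 ≈ 5.687e-06 failures/hour
FIT = 1e9 / 175844 ≈ 5687 failures per 1e9 hours (nearest whole number)

λ = 5.687e-06 /h, FIT = 5687


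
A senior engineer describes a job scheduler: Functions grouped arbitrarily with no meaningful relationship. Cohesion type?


Reasoning: Worst: random grouping
Type: Coincidental cohesion

Coincidental cohesion


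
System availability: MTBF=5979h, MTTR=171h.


Availability = MTBF / (MTBF + MTTR)
Availability = 5979 / (5979 + 171)
Availability = 5979 / 6150
Availability = 97.2195%

97.2195%


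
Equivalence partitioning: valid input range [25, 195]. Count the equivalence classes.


Valid range: [25, 195]
Class 1: x < 25 — invalid
Class 2: 25 ≤ x ≤ 195 — valid
Class 3: x > 195 — invalid
Total equivalence classes: 3

3 equivalence classes


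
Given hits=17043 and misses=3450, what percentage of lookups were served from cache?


Formula: hit rate = hits / (hits + misses) * 100
hit rate = 17043 / (17043 + 3450) * 100
hit rate = 17043 / 20493 * 100
hit rate = 83.16%

83.16%


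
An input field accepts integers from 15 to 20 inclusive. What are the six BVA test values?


Range: [15, 20]
Boundaries: just below min, min, min+1, max-1, max, just above max
Values: [14, 15, 16, 19, 20, 21]

[14, 15, 16, 19, 20, 21]


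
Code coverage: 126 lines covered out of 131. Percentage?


Coverage = covered / total * 100
Coverage = 126 / 131 * 100
Coverage = 96.18%

96.18%


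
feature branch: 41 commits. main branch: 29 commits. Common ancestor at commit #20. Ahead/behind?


Common ancestor: commit #20
feature commits after divergence: 41 - 20 = 21
main commits after divergence: 29 - 20 = 9
feature is 21 commits ahead of main
main is 9 commits ahead of feature

feature ahead: 21, main ahead: 9


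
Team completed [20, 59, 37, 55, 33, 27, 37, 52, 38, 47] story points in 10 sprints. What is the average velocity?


Formula: Avg velocity = Total points / Number of sprints
Points: [20, 59, 37, 55, 33, 27, 37, 52, 38, 47]
Sum = 20 + 59 + 37 + 55 + 33 + 27 + 37 + 52 + 38 + 47 = 405
Avg velocity = 405 / 10 = 40.5 points/sprint

40.5 points/sprint


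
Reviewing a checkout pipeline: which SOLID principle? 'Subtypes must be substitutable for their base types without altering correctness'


This describes the Liskov Substitution Principle (LSP)

Liskov Substitution Principle (LSP)
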